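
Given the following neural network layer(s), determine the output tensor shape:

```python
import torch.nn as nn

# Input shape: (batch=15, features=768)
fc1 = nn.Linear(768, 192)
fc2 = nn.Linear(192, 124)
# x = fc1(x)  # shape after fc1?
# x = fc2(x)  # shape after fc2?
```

Input: (15, 768) -> after fc1: (15, 192) -> Output: (15, 124)

Answer: (15, 124)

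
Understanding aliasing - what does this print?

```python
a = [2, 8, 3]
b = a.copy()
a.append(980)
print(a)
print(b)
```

Key concept: list.copy() creates independent copy.
Step by step:
`a = [2, 8, 3]` → a = [2, 8, 3]
`b = a.copy()` → b = [2, 8, 3]
`a.append(980)` → a = [2, 8, 3, 980]
`print(a)` → prints [2, 8, 3, 980]
`print(b)` → prints [2, 8, 3]

Answer:
[2, 8, 3, 980]
[2, 8, 3]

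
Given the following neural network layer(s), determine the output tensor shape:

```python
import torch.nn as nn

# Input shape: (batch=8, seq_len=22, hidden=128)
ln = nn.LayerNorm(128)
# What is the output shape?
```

Input: (8, 22, 128) -> Output: (8, 22, 128)

Answer: (8, 22, 128)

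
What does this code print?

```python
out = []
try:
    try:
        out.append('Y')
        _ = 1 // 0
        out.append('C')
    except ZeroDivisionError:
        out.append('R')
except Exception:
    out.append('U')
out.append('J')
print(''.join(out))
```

Execution trace: 'Y' (inner try body) → 'R' (inner except ZeroDivisionError) → 'J' (after the try/except). Output: YRJ

Answer: YRJ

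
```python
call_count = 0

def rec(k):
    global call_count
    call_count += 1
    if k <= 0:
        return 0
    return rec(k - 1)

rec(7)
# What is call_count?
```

Linear recursion stepping by 1: 8 calls from k=7 down to ≤0.

Answer: 8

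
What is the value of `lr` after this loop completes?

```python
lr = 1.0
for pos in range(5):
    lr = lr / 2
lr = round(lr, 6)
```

Halving LR 5 times: 1 / 2^5
`lr` takes the values: 1.0 → 0.5 → 0.25 → 0.125 → 0.0625 → 0.03125

Answer: 0.03125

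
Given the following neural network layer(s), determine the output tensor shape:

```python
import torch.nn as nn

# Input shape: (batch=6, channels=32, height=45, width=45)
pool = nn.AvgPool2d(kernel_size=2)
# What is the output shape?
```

Input: (6, 32, 45, 45) -> Output: (6, 32, 22, 22)

Answer: (6, 32, 22, 22)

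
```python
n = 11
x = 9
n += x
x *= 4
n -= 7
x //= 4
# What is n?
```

Trace:
`n = 11` → n = 11
`x = 9` → x = 9
`n += x` → n = 20
`x *= 4` → x = 36
`n -= 7` → n = 13
`x //= 4` → x = 9
So n = 13

Answer: 13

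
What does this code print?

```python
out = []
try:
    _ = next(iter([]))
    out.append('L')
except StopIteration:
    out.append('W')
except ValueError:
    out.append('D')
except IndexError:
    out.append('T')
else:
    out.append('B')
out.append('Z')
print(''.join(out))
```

Execution trace: 'W' (except StopIteration) → 'Z' (after the try/except). Output: WZ

Answer: WZ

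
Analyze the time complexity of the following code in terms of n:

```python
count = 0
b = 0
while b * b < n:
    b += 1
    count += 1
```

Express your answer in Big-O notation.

Each loop level contributes: √n. Multiplying the contributions gives O(√n).

Answer: O(√n)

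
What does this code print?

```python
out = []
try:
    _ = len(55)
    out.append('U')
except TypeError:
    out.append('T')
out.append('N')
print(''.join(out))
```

Execution trace: 'T' (except TypeError) → 'N' (after the try/except). Output: TN

Answer: TN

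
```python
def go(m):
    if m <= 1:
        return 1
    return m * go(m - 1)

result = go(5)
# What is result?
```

go(5) = 5 * 4 * 3 * 2 * 1 = 120

Answer: 120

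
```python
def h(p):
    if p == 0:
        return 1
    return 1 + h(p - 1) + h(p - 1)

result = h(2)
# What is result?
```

h(p) = 1 + 2·h(p-1), h(0)=1. Closed form: (1+1)·2^2 - 1 = 7.

Answer: 7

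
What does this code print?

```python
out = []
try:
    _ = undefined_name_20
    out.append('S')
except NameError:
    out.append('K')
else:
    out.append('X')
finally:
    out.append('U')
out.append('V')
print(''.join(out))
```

Execution trace: 'K' (except NameError) → 'U' (finally) → 'V' (after the try/except). Output: KUV

Answer: KUV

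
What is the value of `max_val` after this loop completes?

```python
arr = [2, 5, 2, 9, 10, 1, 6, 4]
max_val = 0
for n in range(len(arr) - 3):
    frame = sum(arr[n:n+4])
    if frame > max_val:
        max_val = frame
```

Max sum of 4-element window in [2, 5, 2, 9, 10, 1, 6, 4]
`max_val` takes the values: 0 → 18 → 26

Answer: 26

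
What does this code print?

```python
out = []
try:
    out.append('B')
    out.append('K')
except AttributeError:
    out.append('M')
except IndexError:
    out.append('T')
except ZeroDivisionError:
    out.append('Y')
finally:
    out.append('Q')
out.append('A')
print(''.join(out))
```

Execution trace: 'B' (try body) → 'K' (try body, no exception) → 'Q' (finally) → 'A' (after the try/except). Output: BKQA

Answer: BKQA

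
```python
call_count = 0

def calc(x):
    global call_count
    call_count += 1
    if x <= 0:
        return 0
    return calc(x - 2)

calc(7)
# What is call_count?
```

Linear recursion stepping by 2: 5 calls from x=7 down to ≤0.

Answer: 5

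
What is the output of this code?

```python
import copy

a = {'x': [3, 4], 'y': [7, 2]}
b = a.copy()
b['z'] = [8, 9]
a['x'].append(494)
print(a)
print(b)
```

Key concept: shallow copy of dict with mutable values.
Step by step:
`a = {'x': [3, 4], 'y': [7, 2]}` → a = {'x': [3, 4], 'y': [7, 2]}
`b = a.copy()` → b = {'x': [3, 4], 'y': [7, 2]}
`b['z'] = [8, 9]` → b = {'x': [3, 4], 'y': [7, 2], 'z': [8, 9]}
`a['x'].append(494)` → a = {'x': [3, 4, 494], 'y': [7, 2]}; b = {'x': [3, 4, 494], 'y': [7, 2], 'z': [8, 9]}
`print(a)` → prints {'x': [3, 4, 494], 'y': [7, 2]}
`print(b)` → prints {'x': [3, 4, 494], 'y': [7, 2], 'z': [8, 9]}

Answer:
{'x': [3, 4, 494], 'y': [7, 2]}
{'x': [3, 4, 494], 'y': [7, 2], 'z': [8, 9]}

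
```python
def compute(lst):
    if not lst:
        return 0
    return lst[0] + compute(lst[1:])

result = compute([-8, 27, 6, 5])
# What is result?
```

(-8) + 27 + 6 + 5 + 0 = 30

Answer: 30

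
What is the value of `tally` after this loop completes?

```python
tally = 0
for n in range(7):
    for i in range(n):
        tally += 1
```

Triangle number: 0+1+2+...+6
`tally` takes the values: 0 → 1 → 2 → 3 → 4 → 5 → 6 → 7 → 8 → 9 → 10 → 11 → 12 → 13 → 14 → 15 → 16 → 17 → 18 → 19 → 20 → 21

Answer: 21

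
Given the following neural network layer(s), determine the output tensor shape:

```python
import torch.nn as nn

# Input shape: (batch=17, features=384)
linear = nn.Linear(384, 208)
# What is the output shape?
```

Input: (17, 384) -> Output: (17, 208)

Answer: (17, 208)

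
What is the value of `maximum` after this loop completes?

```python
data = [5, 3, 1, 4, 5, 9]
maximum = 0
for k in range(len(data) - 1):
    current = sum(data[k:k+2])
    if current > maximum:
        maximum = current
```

Max sum of 2-element window in [5, 3, 1, 4, 5, 9]
`maximum` takes the values: 0 → 8 → 9 → 14

Answer: 14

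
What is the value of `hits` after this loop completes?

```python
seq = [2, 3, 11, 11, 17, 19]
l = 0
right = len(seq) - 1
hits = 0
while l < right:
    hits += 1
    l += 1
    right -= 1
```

Iterations until pointers meet (list length 6)
`hits` takes the values: 0 → 1 → 2 → 3

Answer: 3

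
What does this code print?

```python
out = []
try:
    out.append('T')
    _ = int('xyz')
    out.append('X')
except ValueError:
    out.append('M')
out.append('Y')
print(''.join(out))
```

Execution trace: 'T' (try body) → 'M' (except ValueError) → 'Y' (after the try/except). Output: TMY

Answer: TMY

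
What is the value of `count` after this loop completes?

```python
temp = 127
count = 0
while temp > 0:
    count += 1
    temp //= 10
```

Count digits by repeated division by 10
`count` takes the values: 0 → 1 → 2 → 3

Answer: 3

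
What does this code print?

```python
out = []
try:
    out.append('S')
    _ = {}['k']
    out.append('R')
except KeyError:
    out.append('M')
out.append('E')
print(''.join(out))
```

Execution trace: 'S' (try body) → 'M' (except KeyError) → 'E' (after the try/except). Output: SME

Answer: SME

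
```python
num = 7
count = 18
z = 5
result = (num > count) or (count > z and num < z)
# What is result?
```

Trace:
`num = 7` → num = 7
`count = 18` → count = 18
`z = 5` → z = 5
`result = (num > count) or (count > z and num < z)` → result = False
So result = False

Answer: False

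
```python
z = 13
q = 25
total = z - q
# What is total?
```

Trace:
`z = 13` → z = 13
`q = 25` → q = 25
`total = z - q` → total = -12
So total = -12

Answer: -12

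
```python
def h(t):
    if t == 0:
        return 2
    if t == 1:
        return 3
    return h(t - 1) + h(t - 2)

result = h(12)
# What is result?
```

Build up from base cases: h(0)=2, h(1)=3, h(2)=5, h(3)=8, h(4)=13, h(5)=21, h(6)=34, ..., h(12)=610

Answer: 610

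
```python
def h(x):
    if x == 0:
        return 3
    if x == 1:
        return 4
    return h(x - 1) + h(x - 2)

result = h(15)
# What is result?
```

Build up from base cases: h(0)=3, h(1)=4, h(2)=7, h(3)=11, h(4)=18, h(5)=29, h(6)=47, ..., h(15)=3571

Answer: 3571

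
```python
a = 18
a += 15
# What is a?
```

Trace:
`a = 18` → a = 18
`a += 15` → a = 33
So a = 33

Answer: 33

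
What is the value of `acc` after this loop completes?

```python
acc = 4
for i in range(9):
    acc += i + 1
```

Start at 4, add 1 to 9 = 49
`acc` takes the values: 4 → 5 → 7 → 10 → 14 → 19 → 25 → 32 → 40 → 49

Answer: 49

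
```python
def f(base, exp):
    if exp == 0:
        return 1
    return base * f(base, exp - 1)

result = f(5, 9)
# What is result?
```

f(5, 9) = 5 * 5 * 5 * 5 * 5 * 5 * 5 * 5 * 5 = 1953125

Answer: 1953125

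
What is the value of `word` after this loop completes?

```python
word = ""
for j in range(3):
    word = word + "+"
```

Repeat '+' 3 times
`word` takes the values: "" → "+" → "++" → "+++"

Answer: "+++"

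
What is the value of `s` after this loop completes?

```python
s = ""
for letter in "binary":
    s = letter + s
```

Reverse 'binary'
`s` takes the values: "" → "b" → "ib" → "nib" → "anib" → "ranib" → "yranib"

Answer: "yranib"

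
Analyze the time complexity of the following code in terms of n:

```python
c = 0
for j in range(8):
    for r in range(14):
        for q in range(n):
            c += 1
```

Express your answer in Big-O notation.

Each loop level contributes: 1 × 1 × n. Multiplying the contributions gives O(n).

Answer: O(n)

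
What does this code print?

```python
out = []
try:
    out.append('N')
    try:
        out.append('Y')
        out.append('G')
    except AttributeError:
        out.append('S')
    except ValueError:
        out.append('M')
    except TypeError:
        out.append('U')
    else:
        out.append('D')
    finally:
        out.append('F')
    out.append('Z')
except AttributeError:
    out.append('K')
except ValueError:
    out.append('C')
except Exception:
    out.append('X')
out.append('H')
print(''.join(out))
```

Execution trace: 'N' (try body) → 'Y' (inner try body) → 'G' (inner try body, no exception) → 'D' (inner else) → 'F' (inner finally) → 'Z' (try body, no exception) → 'H' (after the try/except). Output: NYGDFZH

Answer: NYGDFZH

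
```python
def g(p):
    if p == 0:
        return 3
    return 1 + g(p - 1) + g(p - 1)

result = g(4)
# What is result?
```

g(p) = 1 + 2·g(p-1), g(0)=3. Closed form: (3+1)·2^4 - 1 = 63.

Answer: 63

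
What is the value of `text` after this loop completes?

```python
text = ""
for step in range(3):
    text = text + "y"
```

Repeat 'y' 3 times
`text` takes the values: "" → "y" → "yy" → "yyy"

Answer: "yyy"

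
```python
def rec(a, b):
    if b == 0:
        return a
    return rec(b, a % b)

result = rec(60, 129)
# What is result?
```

rec(60, 129) -> rec(129, 60) -> rec(60, 9) -> rec(9, 6) -> rec(6, 3) -> rec(3, 0) -> 3

Answer: 3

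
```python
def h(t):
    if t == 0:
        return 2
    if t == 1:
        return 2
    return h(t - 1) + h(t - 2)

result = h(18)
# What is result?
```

Build up from base cases: h(0)=2, h(1)=2, h(2)=4, h(3)=6, h(4)=10, h(5)=16, h(6)=26, ..., h(18)=8362

Answer: 8362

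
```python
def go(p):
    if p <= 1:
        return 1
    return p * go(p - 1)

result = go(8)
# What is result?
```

go(8) = 8 * 7 * 6 * 5 * 4 * 3 * 2 * 1 = 40320

Answer: 40320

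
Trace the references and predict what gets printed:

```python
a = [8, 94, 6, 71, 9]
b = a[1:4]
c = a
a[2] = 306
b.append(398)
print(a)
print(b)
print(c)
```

Key concept: slice vs alias.
Step by step:
`a = [8, 94, 6, 71, 9]` → a = [8, 94, 6, 71, 9]
`b = a[1:4]` → b = [94, 6, 71]
`c = a` → c = [8, 94, 6, 71, 9] (same object as a)
`a[2] = 306` → a = [8, 94, 306, 71, 9] (same object as c); c = [8, 94, 306, 71, 9] (same object as a)
`b.append(398)` → b = [94, 6, 71, 398]
`print(a)` → prints [8, 94, 306, 71, 9]
`print(b)` → prints [94, 6, 71, 398]
`print(c)` → prints [8, 94, 306, 71, 9]

Answer:
[8, 94, 306, 71, 9]
[94, 6, 71, 398]
[8, 94, 306, 71, 9]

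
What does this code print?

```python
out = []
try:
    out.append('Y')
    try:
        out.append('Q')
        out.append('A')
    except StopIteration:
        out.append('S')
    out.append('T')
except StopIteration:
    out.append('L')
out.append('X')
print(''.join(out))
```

Execution trace: 'Y' (try body) → 'Q' (inner try body) → 'A' (inner try body, no exception) → 'T' (try body, no exception) → 'X' (after the try/except). Output: YQATX

Answer: YQATX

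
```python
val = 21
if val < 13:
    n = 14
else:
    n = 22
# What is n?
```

Trace:
`val = 21` → val = 21
`if val < 13: ...` → val < 13 is False, take else branch → n = 22
So n = 22

Answer: 22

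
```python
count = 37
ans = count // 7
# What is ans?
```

Trace:
`count = 37` → count = 37
`ans = count // 7` → ans = 5
So ans = 5

Answer: 5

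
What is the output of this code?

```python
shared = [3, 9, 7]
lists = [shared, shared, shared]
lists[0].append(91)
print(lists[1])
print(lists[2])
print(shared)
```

Key concept: list of same reference.
Step by step:
`shared = [3, 9, 7]` → shared = [3, 9, 7]
`lists = [shared, shared, shared]` → lists = [[3, 9, 7], [3, 9, 7], [3, 9, 7]]
`lists[0].append(91)` → shared = [3, 9, 7, 91]; lists = [[3, 9, 7, 91], [3, 9, 7, 91], [3, 9, 7, 91]]
`print(lists[1])` → prints [3, 9, 7, 91]
`print(lists[2])` → prints [3, 9, 7, 91]
`print(shared)` → prints [3, 9, 7, 91]

Answer:
[3, 9, 7, 91]
[3, 9, 7, 91]
[3, 9, 7, 91]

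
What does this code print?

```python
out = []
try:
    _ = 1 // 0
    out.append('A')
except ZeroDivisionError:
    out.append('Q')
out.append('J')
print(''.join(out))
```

Execution trace: 'Q' (except ZeroDivisionError) → 'J' (after the try/except). Output: QJ

Answer: QJ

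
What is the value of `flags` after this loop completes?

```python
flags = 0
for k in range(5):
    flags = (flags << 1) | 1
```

Build 5 consecutive 1-bits: 0b11111
`flags` takes the values: 0 → 1 → 3 → 7 → 15 → 31

Answer: 31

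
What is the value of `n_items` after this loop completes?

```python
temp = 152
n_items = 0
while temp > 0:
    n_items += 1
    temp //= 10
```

Count digits by repeated division by 10
`n_items` takes the values: 0 → 1 → 2 → 3

Answer: 3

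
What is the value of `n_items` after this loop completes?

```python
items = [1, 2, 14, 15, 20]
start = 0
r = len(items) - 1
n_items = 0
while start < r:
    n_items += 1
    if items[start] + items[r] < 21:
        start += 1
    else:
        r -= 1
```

Steps to find pair summing to 21
`n_items` takes the values: 0 → 1 → 2 → 3 → 4

Answer: 4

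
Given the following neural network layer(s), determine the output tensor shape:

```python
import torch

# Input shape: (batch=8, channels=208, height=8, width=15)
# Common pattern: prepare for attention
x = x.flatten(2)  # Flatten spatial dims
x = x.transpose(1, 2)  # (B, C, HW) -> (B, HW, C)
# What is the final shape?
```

Input: (8, 208, 8, 15) -> after flatten(2): (8, 208, 120) -> Output: (8, 120, 208)

Answer: (8, 120, 208)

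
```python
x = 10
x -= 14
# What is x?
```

Trace:
`x = 10` → x = 10
`x -= 14` → x = -4
So x = -4

Answer: -4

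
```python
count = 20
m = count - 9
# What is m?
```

Trace:
`count = 20` → count = 20
`m = count - 9` → m = 11
So m = 11

Answer: 11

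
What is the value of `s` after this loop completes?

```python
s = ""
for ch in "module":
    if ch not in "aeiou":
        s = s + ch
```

Remove vowels from 'module'
`s` takes the values: "" → "m" → "md" → "mdl"

Answer: "mdl"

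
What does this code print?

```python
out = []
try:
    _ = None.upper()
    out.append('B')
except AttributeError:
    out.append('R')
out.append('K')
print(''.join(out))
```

Execution trace: 'R' (except AttributeError) → 'K' (after the try/except). Output: RK

Answer: RK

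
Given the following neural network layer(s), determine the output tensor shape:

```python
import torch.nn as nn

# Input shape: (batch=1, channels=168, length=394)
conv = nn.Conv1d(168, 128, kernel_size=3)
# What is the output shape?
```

Input: (1, 168, 394) -> Output: (1, 128, 392)

Answer: (1, 128, 392)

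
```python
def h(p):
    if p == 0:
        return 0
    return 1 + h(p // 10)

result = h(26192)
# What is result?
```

Count of digits of 26192: 5

Answer: 5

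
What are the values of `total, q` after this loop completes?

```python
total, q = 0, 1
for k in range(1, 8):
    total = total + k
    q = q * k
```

Sum and factorial of 1 to 7
`total, q` takes the values: (0, 1) → (1, 1) → (3, 1) → (3, 2) → (6, 2) → (6, 6) → (10, 6) → (10, 24) → (15, 24) → (15, 120) → (21, 120) → (21, 720) → (28, 720) → (28, 5040)

Answer: 28, 5040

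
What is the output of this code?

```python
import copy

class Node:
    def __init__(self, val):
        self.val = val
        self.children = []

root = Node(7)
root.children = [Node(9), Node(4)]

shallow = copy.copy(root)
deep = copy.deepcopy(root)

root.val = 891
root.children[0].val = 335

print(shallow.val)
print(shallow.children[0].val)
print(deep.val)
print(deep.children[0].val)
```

Key concept: deep copy with custom objects.
Step by step:
`root = Node(7)` → root = Node(val=7, children=[])
`root.children = [Node(9), Node(4)]` → root = Node(val=7, children=[Node(val=9, children=[]), Node(val=4, children=[])])
`shallow = copy.copy(root)` → shallow = Node(val=7, children=[Node(val=9, children=[]), Node(val=4, children=[])])
`deep = copy.deepcopy(root)` → deep = Node(val=7, children=[Node(val=9, children=[]), Node(val=4, children=[])])
`root.val = 891` → root = Node(val=891, children=[Node(val=9, children=[]), Node(val=4, children=[])])
`root.children[0].val = 335` → root = Node(val=891, children=[Node(val=335, children=[]), Node(val=4, children=[])]); shallow = Node(val=7, children=[Node(val=335, children=[]), Node(val=4, children=[])])
`print(shallow.val)` → prints 7
`print(shallow.children[0].val)` → prints 335
`print(deep.val)` → prints 7
`print(deep.children[0].val)` → prints 9

Answer:
7
335
7
9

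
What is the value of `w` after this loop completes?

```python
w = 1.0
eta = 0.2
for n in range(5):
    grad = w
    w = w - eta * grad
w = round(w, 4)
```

Gradient descent: w = 1.0 * (1 - 0.2)^5
`w` takes the values: 1.0 → 0.8 → 0.64 → 0.512 → 0.4096 → 0.32768 → 0.3277

Answer: 0.3277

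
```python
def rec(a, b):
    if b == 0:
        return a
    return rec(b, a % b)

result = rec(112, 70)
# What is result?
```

rec(112, 70) -> rec(70, 42) -> rec(42, 28) -> rec(28, 14) -> rec(14, 0) -> 14

Answer: 14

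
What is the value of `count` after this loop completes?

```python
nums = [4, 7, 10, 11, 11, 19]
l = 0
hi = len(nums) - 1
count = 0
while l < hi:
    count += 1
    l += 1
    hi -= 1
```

Iterations until pointers meet (list length 6)
`count` takes the values: 0 → 1 → 2 → 3

Answer: 3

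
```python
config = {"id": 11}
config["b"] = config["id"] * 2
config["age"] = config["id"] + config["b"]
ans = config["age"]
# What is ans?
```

Trace:
`config = {"id": 11}` → config = {'id': 11}
`config["b"] = config["id"] * 2` → config = {'id': 11, 'b': 22}
`config["age"] = config["id"] + config["b"]` → config = {'id': 11, 'b': 22, 'age': 33}
`ans = config["age"]` → ans = 33
So ans = 33

Answer: 33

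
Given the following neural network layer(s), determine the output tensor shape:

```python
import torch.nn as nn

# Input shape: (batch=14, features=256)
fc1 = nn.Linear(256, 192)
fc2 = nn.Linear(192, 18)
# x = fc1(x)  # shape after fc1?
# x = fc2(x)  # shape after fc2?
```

Input: (14, 256) -> after fc1: (14, 192) -> Output: (14, 18)

Answer: (14, 18)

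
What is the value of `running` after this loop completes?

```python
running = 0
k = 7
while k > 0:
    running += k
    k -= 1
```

Sum 7 down to 1
`running` takes the values: 0 → 7 → 13 → 18 → 22 → 25 → 27 → 28

Answer: 28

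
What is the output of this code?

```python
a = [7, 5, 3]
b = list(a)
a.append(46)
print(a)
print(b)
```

Key concept: list() constructor creates copy.
Step by step:
`a = [7, 5, 3]` → a = [7, 5, 3]
`b = list(a)` → b = [7, 5, 3]
`a.append(46)` → a = [7, 5, 3, 46]
`print(a)` → prints [7, 5, 3, 46]
`print(b)` → prints [7, 5, 3]

Answer:
[7, 5, 3, 46]
[7, 5, 3]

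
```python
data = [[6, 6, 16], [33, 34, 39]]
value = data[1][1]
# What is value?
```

Trace:
`data = [[6, 6, 16], [33, 34, 39]]` → data = [[6, 6, 16], [33, 34, 39]]
`value = data[1][1]` → value = 34
So value = 34

Answer: 34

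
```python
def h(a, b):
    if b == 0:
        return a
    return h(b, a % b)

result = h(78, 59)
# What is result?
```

h(78, 59) -> h(59, 19) -> h(19, 2) -> h(2, 1) -> h(1, 0) -> 1

Answer: 1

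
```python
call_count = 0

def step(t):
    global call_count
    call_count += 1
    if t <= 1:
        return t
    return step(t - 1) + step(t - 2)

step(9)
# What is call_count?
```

Calls(t) = 1 + Calls(t-1) + Calls(t-2); Calls(0)=Calls(1)=1. For t=9 this gives 109.

Answer: 109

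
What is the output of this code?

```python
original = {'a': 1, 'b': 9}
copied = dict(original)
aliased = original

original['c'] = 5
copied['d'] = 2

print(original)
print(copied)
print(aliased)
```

Key concept: dict() creates copy, assignment creates alias.
Step by step:
`original = {'a': 1, 'b': 9}` → original = {'a': 1, 'b': 9}
`copied = dict(original)` → copied = {'a': 1, 'b': 9}
`aliased = original` → aliased = {'a': 1, 'b': 9} (same object as original)
`original['c'] = 5` → original = {'a': 1, 'b': 9, 'c': 5} (same object as aliased); aliased = {'a': 1, 'b': 9, 'c': 5} (same object as original)
`copied['d'] = 2` → copied = {'a': 1, 'b': 9, 'd': 2}
`print(original)` → prints {'a': 1, 'b': 9, 'c': 5}
`print(copied)` → prints {'a': 1, 'b': 9, 'd': 2}
`print(aliased)` → prints {'a': 1, 'b': 9, 'c': 5}

Answer:
{'a': 1, 'b': 9, 'c': 5}
{'a': 1, 'b': 9, 'd': 2}
{'a': 1, 'b': 9, 'c': 5}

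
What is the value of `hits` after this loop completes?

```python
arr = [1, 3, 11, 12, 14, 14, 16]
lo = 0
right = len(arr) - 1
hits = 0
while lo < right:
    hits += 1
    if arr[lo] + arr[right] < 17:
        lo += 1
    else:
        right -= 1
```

Steps to find pair summing to 17
`hits` takes the values: 0 → 1 → 2 → 3 → 4 → 5 → 6

Answer: 6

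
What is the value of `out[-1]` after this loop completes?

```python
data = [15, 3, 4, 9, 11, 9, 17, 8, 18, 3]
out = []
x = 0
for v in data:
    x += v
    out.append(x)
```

Cumulative sum ends at 97
`out` takes the values: [] → [15] → [15, 18] → [15, 18, 22] → [15, 18, 22, 31] → [15, 18, 22, 31, 42] → [15, 18, 22, 31, 42, 51] → [15, 18, 22, 31, 42, 51, 68] → [15, 18, 22, 31, 42, 51, 68, 76] → [15, 18, 22, 31, 42, 51, 68, 76, 94] → [15, 18, 22, 31, 42, 51, 68, 76, 94, 97]
So `out[-1]` = 97

Answer: 97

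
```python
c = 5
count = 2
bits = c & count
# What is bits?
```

Trace:
`c = 5` → c = 5
`count = 2` → count = 2
`bits = c & count` → bits = 0
So bits = 0

Answer: 0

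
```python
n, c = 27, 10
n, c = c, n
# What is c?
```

Trace:
`n, c = 27, 10` → n = 27; c = 10
`n, c = c, n` → n = 10; c = 27
So c = 27

Answer: 27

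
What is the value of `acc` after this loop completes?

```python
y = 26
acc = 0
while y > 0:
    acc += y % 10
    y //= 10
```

Sum digits of 26
`acc` takes the values: 0 → 6 → 8

Answer: 8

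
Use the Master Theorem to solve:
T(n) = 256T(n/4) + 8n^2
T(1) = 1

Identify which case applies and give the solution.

a=256, b=4, f(n)=8n^2. log_4(256) = 4. Since c=2 < 4, Case 1 applies: T(n) = Θ(n^log_b(a)) = O(n^4).

Answer: O(n^4) - Case 1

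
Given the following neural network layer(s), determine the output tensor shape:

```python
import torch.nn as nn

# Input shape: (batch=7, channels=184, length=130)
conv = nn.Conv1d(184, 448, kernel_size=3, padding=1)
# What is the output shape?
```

Input: (7, 184, 130) -> Output: (7, 448, 130)

Answer: (7, 448, 130)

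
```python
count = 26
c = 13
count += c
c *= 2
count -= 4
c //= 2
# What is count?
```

Trace:
`count = 26` → count = 26
`c = 13` → c = 13
`count += c` → count = 39
`c *= 2` → c = 26
`count -= 4` → count = 35
`c //= 2` → c = 13
So count = 35

Answer: 35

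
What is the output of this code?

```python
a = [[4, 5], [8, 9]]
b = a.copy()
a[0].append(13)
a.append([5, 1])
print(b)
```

Key concept: shallow copy with nested lists.
Step by step:
`a = [[4, 5], [8, 9]]` → a = [[4, 5], [8, 9]]
`b = a.copy()` → b = [[4, 5], [8, 9]]
`a[0].append(13)` → a = [[4, 5, 13], [8, 9]]; b = [[4, 5, 13], [8, 9]]
`a.append([5, 1])` → a = [[4, 5, 13], [8, 9], [5, 1]]
`print(b)` → prints [[4, 5, 13], [8, 9]]

Answer: [[4, 5, 13], [8, 9]]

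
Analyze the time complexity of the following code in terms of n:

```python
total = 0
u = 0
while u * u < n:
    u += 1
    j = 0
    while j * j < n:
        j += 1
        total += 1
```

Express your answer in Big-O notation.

Each loop level contributes: √n × √n. Multiplying the contributions gives O(n).

Answer: O(n)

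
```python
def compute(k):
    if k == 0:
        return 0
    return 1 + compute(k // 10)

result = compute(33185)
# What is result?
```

Count of digits of 33185: 5

Answer: 5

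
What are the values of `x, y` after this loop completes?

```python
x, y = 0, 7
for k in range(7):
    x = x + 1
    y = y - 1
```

x goes 0→7, y goes 7→0
`x, y` takes the values: (0, 7) → (1, 7) → (1, 6) → (2, 6) → (2, 5) → (3, 5) → (3, 4) → (4, 4) → (4, 3) → (5, 3) → (5, 2) → (6, 2) → (6, 1) → (7, 1) → (7, 0)

Answer: 7, 0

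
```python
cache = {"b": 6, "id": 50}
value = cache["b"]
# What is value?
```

Trace:
`cache = {"b": 6, "id": 50}` → cache = {'b': 6, 'id': 50}
`value = cache["b"]` → value = 6
So value = 6

Answer: 6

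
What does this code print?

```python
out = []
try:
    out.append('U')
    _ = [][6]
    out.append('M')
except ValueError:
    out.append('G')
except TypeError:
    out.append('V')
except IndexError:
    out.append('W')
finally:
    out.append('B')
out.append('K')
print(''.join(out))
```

Execution trace: 'U' (try body) → 'W' (except IndexError) → 'B' (finally) → 'K' (after the try/except). Output: UWBK

Answer: UWBK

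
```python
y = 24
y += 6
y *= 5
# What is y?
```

Trace:
`y = 24` → y = 24
`y += 6` → y = 30
`y *= 5` → y = 150
So y = 150

Answer: 150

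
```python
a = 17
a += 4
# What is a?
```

Trace:
`a = 17` → a = 17
`a += 4` → a = 21
So a = 21

Answer: 21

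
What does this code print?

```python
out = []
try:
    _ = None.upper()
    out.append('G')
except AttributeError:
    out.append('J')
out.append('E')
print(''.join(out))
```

Execution trace: 'J' (except AttributeError) → 'E' (after the try/except). Output: JE

Answer: JE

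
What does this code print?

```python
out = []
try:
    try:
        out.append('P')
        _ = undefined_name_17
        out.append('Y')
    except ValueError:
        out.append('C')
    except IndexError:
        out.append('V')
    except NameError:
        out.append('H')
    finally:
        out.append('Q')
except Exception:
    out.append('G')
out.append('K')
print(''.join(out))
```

Execution trace: 'P' (inner try body) → 'H' (inner except NameError) → 'Q' (inner finally) → 'K' (after the try/except). Output: PHQK

Answer: PHQK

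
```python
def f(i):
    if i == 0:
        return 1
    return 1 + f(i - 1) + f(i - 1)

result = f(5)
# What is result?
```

f(i) = 1 + 2·f(i-1), f(0)=1. Closed form: (1+1)·2^5 - 1 = 63.

Answer: 63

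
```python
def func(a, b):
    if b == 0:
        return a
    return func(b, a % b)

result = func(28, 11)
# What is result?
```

func(28, 11) -> func(11, 6) -> func(6, 5) -> func(5, 1) -> func(1, 0) -> 1

Answer: 1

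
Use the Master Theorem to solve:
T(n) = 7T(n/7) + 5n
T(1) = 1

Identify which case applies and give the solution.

a=7, b=7, f(n)=5n. log_7(7) = 1. Since c=1 = 1, Case 2 applies: T(n) = Θ(n^log_b(a) · log n) = O(n log n).

Answer: O(n log n) - Case 2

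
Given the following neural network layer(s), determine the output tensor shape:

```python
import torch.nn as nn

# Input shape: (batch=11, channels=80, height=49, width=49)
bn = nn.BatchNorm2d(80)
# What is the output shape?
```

Input: (11, 80, 49, 49) -> Output: (11, 80, 49, 49)

Answer: (11, 80, 49, 49)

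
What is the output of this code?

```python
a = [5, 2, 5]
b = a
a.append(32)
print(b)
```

Key concept: basic list aliasing.
Step by step:
`a = [5, 2, 5]` → a = [5, 2, 5]
`b = a` → b = [5, 2, 5] (same object as a)
`a.append(32)` → a = [5, 2, 5, 32] (same object as b); b = [5, 2, 5, 32] (same object as a)
`print(b)` → prints [5, 2, 5, 32]

Answer: [5, 2, 5, 32]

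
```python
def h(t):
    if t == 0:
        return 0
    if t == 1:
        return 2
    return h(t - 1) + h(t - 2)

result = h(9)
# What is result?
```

Build up from base cases: h(0)=0, h(1)=2, h(2)=2, h(3)=4, h(4)=6, h(5)=10, h(6)=16, ..., h(9)=68

Answer: 68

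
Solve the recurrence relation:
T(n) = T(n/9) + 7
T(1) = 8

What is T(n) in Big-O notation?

Each step divides n by 9 and adds 7. After log_9(n) steps we reach T(1)=8. So T(n) = 7·log_9(n) + 8 = O(log n).

Answer: O(log n)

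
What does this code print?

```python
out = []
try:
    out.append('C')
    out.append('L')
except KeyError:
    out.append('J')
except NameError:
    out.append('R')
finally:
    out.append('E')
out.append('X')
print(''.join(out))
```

Execution trace: 'C' (try body) → 'L' (try body, no exception) → 'E' (finally) → 'X' (after the try/except). Output: CLEX

Answer: CLEX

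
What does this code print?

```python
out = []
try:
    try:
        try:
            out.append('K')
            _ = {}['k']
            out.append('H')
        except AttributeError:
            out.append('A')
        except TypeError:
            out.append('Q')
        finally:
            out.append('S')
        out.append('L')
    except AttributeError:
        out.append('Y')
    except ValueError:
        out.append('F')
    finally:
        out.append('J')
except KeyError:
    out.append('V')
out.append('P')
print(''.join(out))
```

Execution trace: 'K' (inner try body) → 'S' (inner finally) → 'J' (finally) → 'V' (outer except KeyError) → 'P' (after the try/except). Output: KSJVP

Answer: KSJVP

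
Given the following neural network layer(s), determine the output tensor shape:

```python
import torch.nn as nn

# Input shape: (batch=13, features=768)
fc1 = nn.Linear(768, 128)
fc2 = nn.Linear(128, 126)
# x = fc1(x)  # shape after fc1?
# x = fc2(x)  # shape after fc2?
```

Input: (13, 768) -> after fc1: (13, 128) -> Output: (13, 126)

Answer: (13, 126)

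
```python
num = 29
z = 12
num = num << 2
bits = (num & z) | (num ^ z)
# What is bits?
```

Trace:
`num = 29` → num = 29
`z = 12` → z = 12
`num = num << 2` → num = 116
`bits = (num & z) | (num ^ z)` → bits = 124
So bits = 124

Answer: 124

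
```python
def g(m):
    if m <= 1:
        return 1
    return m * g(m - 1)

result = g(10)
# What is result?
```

g(10) = 10 * 9 * 8 * 7 * 6 * 5 * 4 * 3 * 2 * 1 = 3628800

Answer: 3628800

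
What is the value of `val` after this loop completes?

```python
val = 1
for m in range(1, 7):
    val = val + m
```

Start at 1, add 1 through 6
`val` takes the values: 1 → 2 → 4 → 7 → 11 → 16 → 22

Answer: 22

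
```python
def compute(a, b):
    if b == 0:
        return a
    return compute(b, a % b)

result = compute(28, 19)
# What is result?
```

compute(28, 19) -> compute(19, 9) -> compute(9, 1) -> compute(1, 0) -> 1

Answer: 1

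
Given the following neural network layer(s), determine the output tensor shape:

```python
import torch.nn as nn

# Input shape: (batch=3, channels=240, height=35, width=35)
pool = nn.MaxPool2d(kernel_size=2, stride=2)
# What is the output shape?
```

Input: (3, 240, 35, 35) -> Output: (3, 240, 17, 17)

Answer: (3, 240, 17, 17)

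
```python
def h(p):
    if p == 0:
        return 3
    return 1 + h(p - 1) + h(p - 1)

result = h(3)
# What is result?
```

h(p) = 1 + 2·h(p-1), h(0)=3. Closed form: (3+1)·2^3 - 1 = 31.

Answer: 31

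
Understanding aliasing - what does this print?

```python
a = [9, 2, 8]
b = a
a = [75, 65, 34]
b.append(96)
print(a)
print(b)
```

Key concept: rebinding vs mutation: a is rebound to a new list, b still points at the original.
Step by step:
`a = [9, 2, 8]` → a = [9, 2, 8]
`b = a` → b = [9, 2, 8] (same object as a)
`a = [75, 65, 34]` → a = [75, 65, 34]
`b.append(96)` → b = [9, 2, 8, 96]
`print(a)` → prints [75, 65, 34]
`print(b)` → prints [9, 2, 8, 96]

Answer:
[75, 65, 34]
[9, 2, 8, 96]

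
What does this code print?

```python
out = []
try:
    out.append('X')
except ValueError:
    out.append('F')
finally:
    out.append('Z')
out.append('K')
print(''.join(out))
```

Execution trace: 'X' (try body, no exception) → 'Z' (finally) → 'K' (after the try/except). Output: XZK

Answer: XZK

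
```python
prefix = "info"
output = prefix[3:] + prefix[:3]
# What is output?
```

Trace:
`prefix = "info"` → prefix = 'info'
`output = prefix[3:] + prefix[:3]` → output = 'oinf'
So output = 'oinf'

Answer: 'oinf'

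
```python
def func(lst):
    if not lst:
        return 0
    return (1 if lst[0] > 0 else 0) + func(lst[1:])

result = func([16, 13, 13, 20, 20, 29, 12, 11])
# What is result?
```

Count of positive elements in [16, 13, 13, 20, 20, 29, 12, 11] = 8

Answer: 8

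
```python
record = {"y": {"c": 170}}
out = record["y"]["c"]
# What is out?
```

Trace:
`record = {"y": {"c": 170}}` → record = {'y': {'c': 170}}
`out = record["y"]["c"]` → out = 170
So out = 170

Answer: 170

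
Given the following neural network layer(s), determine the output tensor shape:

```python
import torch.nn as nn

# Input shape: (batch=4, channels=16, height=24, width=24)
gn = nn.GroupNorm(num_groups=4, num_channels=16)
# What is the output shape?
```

Input: (4, 16, 24, 24) -> Output: (4, 16, 24, 24)

Answer: (4, 16, 24, 24)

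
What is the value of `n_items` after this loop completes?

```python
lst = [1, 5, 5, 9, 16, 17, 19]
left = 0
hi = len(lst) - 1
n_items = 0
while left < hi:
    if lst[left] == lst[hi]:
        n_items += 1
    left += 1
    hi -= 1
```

Count matching pairs from ends
`n_items` takes the values: 0

Answer: 0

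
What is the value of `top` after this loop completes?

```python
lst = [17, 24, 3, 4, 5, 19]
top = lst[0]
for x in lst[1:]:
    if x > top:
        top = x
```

Maximum of [17, 24, 3, 4, 5, 19]
`top` takes the values: 17 → 24

Answer: 24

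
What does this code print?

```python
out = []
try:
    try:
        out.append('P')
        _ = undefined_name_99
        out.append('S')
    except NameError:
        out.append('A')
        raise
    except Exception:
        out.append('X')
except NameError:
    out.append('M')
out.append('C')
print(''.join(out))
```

Execution trace: 'P' (inner try body) → 'A' (inner except NameError) → 'M' (outer except NameError) → 'C' (after the try/except). Output: PAMC

Answer: PAMC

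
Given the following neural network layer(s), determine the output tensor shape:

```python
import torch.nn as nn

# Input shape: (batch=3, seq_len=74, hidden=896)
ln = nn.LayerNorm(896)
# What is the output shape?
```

Input: (3, 74, 896) -> Output: (3, 74, 896)

Answer: (3, 74, 896)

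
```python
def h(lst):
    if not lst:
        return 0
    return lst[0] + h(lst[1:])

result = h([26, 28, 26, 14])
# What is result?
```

26 + 28 + 26 + 14 + 0 = 94

Answer: 94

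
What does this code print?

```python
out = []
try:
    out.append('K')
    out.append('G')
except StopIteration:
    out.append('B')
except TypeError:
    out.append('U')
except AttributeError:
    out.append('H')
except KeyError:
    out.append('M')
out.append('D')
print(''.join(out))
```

Execution trace: 'K' (try body) → 'G' (try body, no exception) → 'D' (after the try/except). Output: KGD

Answer: KGD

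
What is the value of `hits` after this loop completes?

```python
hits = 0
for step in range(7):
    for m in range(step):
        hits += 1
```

Triangle number: 0+1+2+...+6
`hits` takes the values: 0 → 1 → 2 → 3 → 4 → 5 → 6 → 7 → 8 → 9 → 10 → 11 → 12 → 13 → 14 → 15 → 16 → 17 → 18 → 19 → 20 → 21

Answer: 21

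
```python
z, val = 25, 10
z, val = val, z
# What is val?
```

Trace:
`z, val = 25, 10` → z = 25; val = 10
`z, val = val, z` → z = 10; val = 25
So val = 25

Answer: 25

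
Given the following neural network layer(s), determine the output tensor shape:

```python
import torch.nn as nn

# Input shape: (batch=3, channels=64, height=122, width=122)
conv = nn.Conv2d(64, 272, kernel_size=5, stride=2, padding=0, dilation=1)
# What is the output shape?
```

Input: (3, 64, 122, 122) -> Output: (3, 272, 59, 59)

Answer: (3, 272, 59, 59)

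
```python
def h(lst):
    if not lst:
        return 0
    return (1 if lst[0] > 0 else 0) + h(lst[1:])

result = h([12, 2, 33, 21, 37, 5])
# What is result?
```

Count of positive elements in [12, 2, 33, 21, 37, 5] = 6

Answer: 6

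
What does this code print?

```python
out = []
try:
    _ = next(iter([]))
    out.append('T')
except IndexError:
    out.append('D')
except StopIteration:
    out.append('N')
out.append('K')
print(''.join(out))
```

Execution trace: 'N' (except StopIteration) → 'K' (after the try/except). Output: NK

Answer: NK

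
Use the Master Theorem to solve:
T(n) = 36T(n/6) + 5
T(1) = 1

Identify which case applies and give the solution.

a=36, b=6, f(n)=5. log_6(36) = 2. Since c=0 < 2, Case 1 applies: T(n) = Θ(n^log_b(a)) = O(n^2).

Answer: O(n^2) - Case 1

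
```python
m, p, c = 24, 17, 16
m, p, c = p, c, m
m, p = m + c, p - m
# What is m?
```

Trace:
`m, p, c = 24, 17, 16` → m = 24; p = 17; c = 16
`m, p, c = p, c, m` → m = 17; p = 16; c = 24
`m, p = m + c, p - m` → m = 41; p = -1
So m = 41

Answer: 41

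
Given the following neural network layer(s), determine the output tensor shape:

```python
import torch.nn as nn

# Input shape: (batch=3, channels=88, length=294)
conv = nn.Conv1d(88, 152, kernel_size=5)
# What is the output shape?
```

Input: (3, 88, 294) -> Output: (3, 152, 290)

Answer: (3, 152, 290)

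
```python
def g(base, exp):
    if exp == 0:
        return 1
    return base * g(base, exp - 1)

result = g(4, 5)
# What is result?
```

g(4, 5) = 4 * 4 * 4 * 4 * 4 = 1024

Answer: 1024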